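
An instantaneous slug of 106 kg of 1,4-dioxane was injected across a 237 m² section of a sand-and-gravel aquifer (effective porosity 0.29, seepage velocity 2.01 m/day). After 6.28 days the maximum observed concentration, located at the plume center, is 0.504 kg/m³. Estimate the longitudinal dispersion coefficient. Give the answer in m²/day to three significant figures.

At the plume center C_max = M/(n_e·A·√(4πDt)), so D = M²/(4πt·(n_e·A·C_max)²).
n_e·A·C_max = 0.29 × 237 × 0.504 = 34.64 kg/m.
D = 106²/(4π × 6.28 × 34.64²) = 0.119 m²/day.

0.119 m²/day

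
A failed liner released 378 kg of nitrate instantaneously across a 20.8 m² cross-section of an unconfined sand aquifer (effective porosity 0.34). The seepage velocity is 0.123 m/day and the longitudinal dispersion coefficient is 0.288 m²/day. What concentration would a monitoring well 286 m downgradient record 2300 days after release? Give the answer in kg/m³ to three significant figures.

0.584 kg/m³

For an instantaneous plane source, C(x,t) = M/(n_e·A·√(4πDt)) · exp(−(x−vt)²/(4Dt)), with n_e·A the pore (flow) area.
Plume center vt = 0.123 × 2300 = 282.9 m, so the well at 286 m is 3.1 m downgradient of the peak.
√(4πDt) = 91.24 m, giving peak height M/(n_e·A·√(4πDt)) = 378/(0.34 × 20.8 × 91.24) = 0.5858 kg/m³.
(x−vt)²/(4Dt) = (3.1)²/(4 × 0.288 × 2300) = 0.003627; exp(−0.003627) = 0.9964.
C = 0.5858 × 0.9964 = 0.584 kg/m³.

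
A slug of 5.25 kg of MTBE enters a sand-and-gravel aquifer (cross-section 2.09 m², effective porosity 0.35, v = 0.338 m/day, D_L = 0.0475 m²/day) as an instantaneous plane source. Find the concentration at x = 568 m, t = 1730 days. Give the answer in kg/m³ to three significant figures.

For an instantaneous plane source, C(x,t) = M/(n_e·A·√(4πDt)) · exp(−(x−vt)²/(4Dt)), with n_e·A the pore (flow) area.
Plume center vt = 0.338 × 1730 = 584.74 m, so the well at 568 m is 16.74 m upgradient of the peak.
√(4πDt) = 32.13 m, giving peak height M/(n_e·A·√(4πDt)) = 5.25/(0.35 × 2.09 × 32.13) = 0.2234 kg/m³.
(x−vt)²/(4Dt) = (-16.74)²/(4 × 0.0475 × 1730) = 0.8525; exp(−0.8525) = 0.4263.
C = 0.2234 × 0.4263 = 0.0952 kg/m³.

0.0952 kg/m³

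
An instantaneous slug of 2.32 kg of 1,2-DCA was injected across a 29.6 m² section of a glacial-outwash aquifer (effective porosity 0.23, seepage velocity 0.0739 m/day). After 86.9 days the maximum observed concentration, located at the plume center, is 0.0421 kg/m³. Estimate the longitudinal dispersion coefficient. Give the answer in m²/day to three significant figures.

At the plume center C_max = M/(n_e·A·√(4πDt)), so D = M²/(4πt·(n_e·A·C_max)²).
n_e·A·C_max = 0.23 × 29.6 × 0.0421 = 0.2866 kg/m.
D = 2.32²/(4π × 86.9 × 0.2866²) = 0.0600 m²/day.

0.0600 m²/day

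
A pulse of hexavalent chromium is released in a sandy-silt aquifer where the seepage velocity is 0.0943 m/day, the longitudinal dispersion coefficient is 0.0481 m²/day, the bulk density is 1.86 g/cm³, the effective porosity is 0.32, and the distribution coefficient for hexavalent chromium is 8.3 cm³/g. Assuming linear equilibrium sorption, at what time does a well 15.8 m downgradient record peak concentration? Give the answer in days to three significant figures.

7990 days

Retardation factor R = 1 + ρ_b·K_d/n = 1 + 1.86 × 8.3/0.32 = 49.24.
Sorption retards both mechanisms: v_R = v/R = 0.001915 m/day, D_R = D/R = 0.0009768 m²/day.
Peak time from v_R²t² + 2D_R t − x² = 0: t = (√(D_R² + v_R²x²) − D_R)/v_R².
√(D_R² + v_R²x²) = √(0.0009768² + 0.001915² × 15.8²) = 0.03027; v_R² = 3.667e-06.
t = (0.03027 − 0.0009768)/3.667e-06 = 7990 days.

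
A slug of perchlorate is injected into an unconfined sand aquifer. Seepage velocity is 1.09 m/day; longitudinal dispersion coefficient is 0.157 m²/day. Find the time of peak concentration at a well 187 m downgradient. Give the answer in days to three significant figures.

171 days

For the 1D instantaneous-source solution, setting ∂C/∂t = 0 at fixed x gives v²t² + 2Dt − x² = 0, so t = (√(D² + v²x²) − D)/v².
√(D² + v²x²) = √(0.157² + 1.09² × 187²) = 203.8; v² = 1.1881.
t = (203.8 − 0.157)/1.1881 = 171 days (vs. the pure-advection estimate x/v = 172 d).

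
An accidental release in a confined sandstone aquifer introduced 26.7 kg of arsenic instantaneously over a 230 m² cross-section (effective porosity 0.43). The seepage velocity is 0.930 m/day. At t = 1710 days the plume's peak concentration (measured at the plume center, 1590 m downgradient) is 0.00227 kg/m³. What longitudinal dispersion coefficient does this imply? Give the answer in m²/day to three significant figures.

0.658 m²/day

At the plume center C_max = M/(n_e·A·√(4πDt)), so D = M²/(4πt·(n_e·A·C_max)²).
n_e·A·C_max = 0.43 × 230 × 0.00227 = 0.2245 kg/m.
D = 26.7²/(4π × 1710 × 0.2245²) = 0.658 m²/day.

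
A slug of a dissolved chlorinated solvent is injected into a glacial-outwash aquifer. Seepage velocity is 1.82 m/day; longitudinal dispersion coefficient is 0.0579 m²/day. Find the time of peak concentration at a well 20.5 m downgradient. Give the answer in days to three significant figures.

For the 1D instantaneous-source solution, setting ∂C/∂t = 0 at fixed x gives v²t² + 2Dt − x² = 0, so t = (√(D² + v²x²) − D)/v².
√(D² + v²x²) = √(0.0579² + 1.82² × 20.5²) = 37.31; v² = 3.3124.
t = (37.31 − 0.0579)/3.3124 = 11.2 days (vs. the pure-advection estimate x/v = 11.3 d).

11.2 days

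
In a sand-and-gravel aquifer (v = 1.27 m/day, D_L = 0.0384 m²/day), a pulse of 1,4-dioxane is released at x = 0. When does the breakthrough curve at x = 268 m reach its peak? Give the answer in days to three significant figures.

211 days

For the 1D instantaneous-source solution, setting ∂C/∂t = 0 at fixed x gives v²t² + 2Dt − x² = 0, so t = (√(D² + v²x²) − D)/v².
√(D² + v²x²) = √(0.0384² + 1.27² × 268²) = 340.4; v² = 1.6129.
t = (340.4 − 0.0384)/1.6129 = 211 days (vs. the pure-advection estimate x/v = 211 d).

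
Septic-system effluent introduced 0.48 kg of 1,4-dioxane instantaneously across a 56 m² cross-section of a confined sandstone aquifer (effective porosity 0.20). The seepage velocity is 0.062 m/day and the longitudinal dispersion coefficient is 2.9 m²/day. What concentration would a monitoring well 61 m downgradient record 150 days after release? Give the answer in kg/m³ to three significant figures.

For an instantaneous plane source, C(x,t) = M/(n_e·A·√(4πDt)) · exp(−(x−vt)²/(4Dt)), with n_e·A the pore (flow) area.
Plume center vt = 0.062 × 150 = 9.3 m, so the well at 61 m is 51.7 m downgradient of the peak.
√(4πDt) = 73.93 m, giving peak height M/(n_e·A·√(4πDt)) = 0.48/(0.20 × 56 × 73.93) = 0.0005797 kg/m³.
(x−vt)²/(4Dt) = (51.7)²/(4 × 2.9 × 150) = 1.536; exp(−1.536) = 0.2152.
C = 0.0005797 × 0.2152 = 0.000125 kg/m³.

0.000125 kg/m³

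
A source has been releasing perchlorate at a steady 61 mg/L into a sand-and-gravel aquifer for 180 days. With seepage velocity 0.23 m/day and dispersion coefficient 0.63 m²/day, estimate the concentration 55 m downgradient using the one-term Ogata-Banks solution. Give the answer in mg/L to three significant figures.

11.2 mg/L

For a continuous step input, C/C₀ ≈ ½·erfc((x−vt)/(2√(Dt))).
vt = 0.23 × 180 = 41.4 m and 2√(Dt) = 2√(0.63 × 180) = 21.30 m.
Argument (x−vt)/(2√(Dt)) = (55 − 41.4)/21.30 = 0.6385; ½·erfc(0.6385) = 0.1833.
C = 61 × 0.1833 = 11.2 mg/L.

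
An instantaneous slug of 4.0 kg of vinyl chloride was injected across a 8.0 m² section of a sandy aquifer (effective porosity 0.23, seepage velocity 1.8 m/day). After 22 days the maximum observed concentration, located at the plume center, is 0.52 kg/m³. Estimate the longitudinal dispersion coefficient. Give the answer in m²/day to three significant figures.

0.0632 m²/day

At the plume center C_max = M/(n_e·A·√(4πDt)), so D = M²/(4πt·(n_e·A·C_max)²).
n_e·A·C_max = 0.23 × 8.0 × 0.52 = 0.9568 kg/m.
D = 4.0²/(4π × 22 × 0.9568²) = 0.0632 m²/day.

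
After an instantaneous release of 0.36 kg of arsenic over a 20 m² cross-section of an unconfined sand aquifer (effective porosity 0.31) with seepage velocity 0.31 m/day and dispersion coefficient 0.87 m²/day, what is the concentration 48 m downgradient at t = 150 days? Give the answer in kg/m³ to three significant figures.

For an instantaneous plane source, C(x,t) = M/(n_e·A·√(4πDt)) · exp(−(x−vt)²/(4Dt)), with n_e·A the pore (flow) area.
Plume center vt = 0.31 × 150 = 46.5 m, so the well at 48 m is 1.5 m downgradient of the peak.
√(4πDt) = 40.50 m, giving peak height M/(n_e·A·√(4πDt)) = 0.36/(0.31 × 20 × 40.50) = 0.001434 kg/m³.
(x−vt)²/(4Dt) = (1.5)²/(4 × 0.87 × 150) = 0.004310; exp(−0.004310) = 0.9957.
C = 0.001434 × 0.9957 = 0.00143 kg/m³.

0.00143 kg/m³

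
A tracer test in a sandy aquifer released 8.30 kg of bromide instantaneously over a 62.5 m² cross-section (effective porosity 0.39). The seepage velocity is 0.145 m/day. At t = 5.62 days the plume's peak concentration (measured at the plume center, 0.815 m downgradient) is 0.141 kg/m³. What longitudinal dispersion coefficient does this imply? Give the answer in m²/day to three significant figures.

At the plume center C_max = M/(n_e·A·√(4πDt)), so D = M²/(4πt·(n_e·A·C_max)²).
n_e·A·C_max = 0.39 × 62.5 × 0.141 = 3.437 kg/m.
D = 8.30²/(4π × 5.62 × 3.437²) = 0.0826 m²/day.

0.0826 m²/day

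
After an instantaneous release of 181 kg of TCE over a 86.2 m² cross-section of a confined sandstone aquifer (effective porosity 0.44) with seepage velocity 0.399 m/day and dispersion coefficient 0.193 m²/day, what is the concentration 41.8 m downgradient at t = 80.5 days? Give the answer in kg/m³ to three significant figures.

0.0756 kg/m³

For an instantaneous plane source, C(x,t) = M/(n_e·A·√(4πDt)) · exp(−(x−vt)²/(4Dt)), with n_e·A the pore (flow) area.
Plume center vt = 0.399 × 80.5 = 32.1195 m, so the well at 41.8 m is 9.6805 m downgradient of the peak.
√(4πDt) = 13.97 m, giving peak height M/(n_e·A·√(4πDt)) = 181/(0.44 × 86.2 × 13.97) = 0.3416 kg/m³.
(x−vt)²/(4Dt) = (9.6805)²/(4 × 0.193 × 80.5) = 1.508; exp(−1.508) = 0.2214.
C = 0.3416 × 0.2214 = 0.0756 kg/m³.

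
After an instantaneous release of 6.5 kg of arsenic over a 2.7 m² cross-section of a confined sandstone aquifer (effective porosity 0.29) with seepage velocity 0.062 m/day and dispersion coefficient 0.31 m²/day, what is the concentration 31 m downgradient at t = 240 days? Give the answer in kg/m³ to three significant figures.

0.113 kg/m³

For an instantaneous plane source, C(x,t) = M/(n_e·A·√(4πDt)) · exp(−(x−vt)²/(4Dt)), with n_e·A the pore (flow) area.
Plume center vt = 0.062 × 240 = 14.88 m, so the well at 31 m is 16.12 m downgradient of the peak.
√(4πDt) = 30.58 m, giving peak height M/(n_e·A·√(4πDt)) = 6.5/(0.29 × 2.7 × 30.58) = 0.2715 kg/m³.
(x−vt)²/(4Dt) = (16.12)²/(4 × 0.31 × 240) = 0.8732; exp(−0.8732) = 0.4176.
C = 0.2715 × 0.4176 = 0.113 kg/m³.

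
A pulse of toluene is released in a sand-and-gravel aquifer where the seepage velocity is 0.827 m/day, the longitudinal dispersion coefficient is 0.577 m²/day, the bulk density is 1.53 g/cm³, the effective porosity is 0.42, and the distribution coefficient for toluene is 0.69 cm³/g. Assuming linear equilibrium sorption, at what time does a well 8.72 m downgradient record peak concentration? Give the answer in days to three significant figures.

34.2 days

Retardation factor R = 1 + ρ_b·K_d/n = 1 + 1.53 × 0.69/0.42 = 3.514.
Sorption retards both mechanisms: v_R = v/R = 0.2353 m/day, D_R = D/R = 0.1642 m²/day.
Peak time from v_R²t² + 2D_R t − x² = 0: t = (√(D_R² + v_R²x²) − D_R)/v_R².
√(D_R² + v_R²x²) = √(0.1642² + 0.2353² × 8.72²) = 2.058; v_R² = 0.05537.
t = (2.058 − 0.1642)/0.05537 = 34.2 days.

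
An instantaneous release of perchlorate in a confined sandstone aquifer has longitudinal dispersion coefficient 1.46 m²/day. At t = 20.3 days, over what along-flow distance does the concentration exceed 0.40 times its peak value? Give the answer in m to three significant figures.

The plume is Gaussian with σ = √(2Dt) = √(2 × 1.46 × 20.3) = 7.699 m.
C/C_peak = exp(−Δx²/(2σ²)) = 0.40 ⇒ Δx = σ·√(−2 ln 0.40) = 7.699 × 1.354 = 10.42 m.
Width = 2Δx = 20.8 m.

20.8 m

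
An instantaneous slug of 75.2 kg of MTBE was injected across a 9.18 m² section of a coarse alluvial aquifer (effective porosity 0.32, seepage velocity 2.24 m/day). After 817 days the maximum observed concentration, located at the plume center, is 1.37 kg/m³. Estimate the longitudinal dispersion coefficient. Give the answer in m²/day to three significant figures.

At the plume center C_max = M/(n_e·A·√(4πDt)), so D = M²/(4πt·(n_e·A·C_max)²).
n_e·A·C_max = 0.32 × 9.18 × 1.37 = 4.025 kg/m.
D = 75.2²/(4π × 817 × 4.025²) = 0.0340 m²/day.

0.0340 m²/day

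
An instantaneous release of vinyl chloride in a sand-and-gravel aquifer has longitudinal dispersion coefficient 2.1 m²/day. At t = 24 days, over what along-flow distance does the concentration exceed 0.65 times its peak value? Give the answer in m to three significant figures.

The plume is Gaussian with σ = √(2Dt) = √(2 × 2.1 × 24) = 10.04 m.
C/C_peak = exp(−Δx²/(2σ²)) = 0.65 ⇒ Δx = σ·√(−2 ln 0.65) = 10.04 × 0.9282 = 9.319 m.
Width = 2Δx = 18.6 m.

18.6 m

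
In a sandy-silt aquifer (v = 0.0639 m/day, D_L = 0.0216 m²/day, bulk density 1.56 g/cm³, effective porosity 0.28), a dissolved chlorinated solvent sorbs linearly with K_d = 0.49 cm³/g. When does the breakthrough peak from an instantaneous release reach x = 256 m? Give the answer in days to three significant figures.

14900 days

Retardation factor R = 1 + ρ_b·K_d/n = 1 + 1.56 × 0.49/0.28 = 3.730.
Sorption retards both mechanisms: v_R = v/R = 0.01713 m/day, D_R = D/R = 0.005791 m²/day.
Peak time from v_R²t² + 2D_R t − x² = 0: t = (√(D_R² + v_R²x²) − D_R)/v_R².
√(D_R² + v_R²x²) = √(0.005791² + 0.01713² × 256²) = 4.385; v_R² = 0.0002934.
t = (4.385 − 0.005791)/0.0002934 = 14900 days.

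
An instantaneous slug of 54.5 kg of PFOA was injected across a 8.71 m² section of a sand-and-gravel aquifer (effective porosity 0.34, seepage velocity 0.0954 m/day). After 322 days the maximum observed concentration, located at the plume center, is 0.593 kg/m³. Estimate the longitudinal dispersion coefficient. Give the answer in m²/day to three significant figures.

At the plume center C_max = M/(n_e·A·√(4πDt)), so D = M²/(4πt·(n_e·A·C_max)²).
n_e·A·C_max = 0.34 × 8.71 × 0.593 = 1.756 kg/m.
D = 54.5²/(4π × 322 × 1.756²) = 0.238 m²/day.

0.238 m²/day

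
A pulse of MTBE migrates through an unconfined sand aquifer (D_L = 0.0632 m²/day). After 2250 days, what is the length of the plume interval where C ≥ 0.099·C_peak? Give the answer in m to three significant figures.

72.5 m

The plume is Gaussian with σ = √(2Dt) = √(2 × 0.0632 × 2250) = 16.86 m.
C/C_peak = exp(−Δx²/(2σ²)) = 0.099 ⇒ Δx = σ·√(−2 ln 0.099) = 16.86 × 2.151 = 36.27 m.
Width = 2Δx = 72.5 m.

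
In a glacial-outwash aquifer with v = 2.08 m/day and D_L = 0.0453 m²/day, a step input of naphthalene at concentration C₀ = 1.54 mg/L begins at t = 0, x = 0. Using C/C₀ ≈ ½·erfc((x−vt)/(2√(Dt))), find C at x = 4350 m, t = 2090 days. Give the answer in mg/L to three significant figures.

For a continuous step input, C/C₀ ≈ ½·erfc((x−vt)/(2√(Dt))).
vt = 2.08 × 2090 = 4347.2 m and 2√(Dt) = 2√(0.0453 × 2090) = 19.46 m.
Argument (x−vt)/(2√(Dt)) = (4350 − 4347.2)/19.46 = 0.1439; ½·erfc(0.1439) = 0.4194.
C = 1.54 × 0.4194 = 0.646 mg/L.

0.646 mg/L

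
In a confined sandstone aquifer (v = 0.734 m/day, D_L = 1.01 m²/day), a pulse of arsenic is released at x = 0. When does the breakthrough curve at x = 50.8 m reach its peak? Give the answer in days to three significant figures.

67.4 days

For the 1D instantaneous-source solution, setting ∂C/∂t = 0 at fixed x gives v²t² + 2Dt − x² = 0, so t = (√(D² + v²x²) − D)/v².
√(D² + v²x²) = √(1.01² + 0.734² × 50.8²) = 37.30; v² = 0.538756.
t = (37.30 − 1.01)/0.538756 = 67.4 days (vs. the pure-advection estimate x/v = 69.2 d).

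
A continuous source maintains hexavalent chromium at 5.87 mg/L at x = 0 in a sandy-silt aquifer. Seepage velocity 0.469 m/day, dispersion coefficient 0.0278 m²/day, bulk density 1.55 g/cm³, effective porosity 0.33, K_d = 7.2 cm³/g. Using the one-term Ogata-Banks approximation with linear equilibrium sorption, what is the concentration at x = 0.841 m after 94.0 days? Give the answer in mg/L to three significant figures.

Retardation factor R = 1 + ρ_b·K_d/n = 1 + 1.55 × 7.2/0.33 = 34.82.
Sorption retards both mechanisms: v_R = v/R = 0.01347 m/day, D_R = D/R = 0.0007984 m²/day.
v_R·t = 0.01347 × 94.0 = 1.26618 m; 2√(D_R t) = 0.5479 m; argument = (0.841 − 1.26618)/0.5479 = -0.7760.
C = C₀ × ½·erfc(-0.7760) = 5.87 × 0.8638 = 5.07 mg/L.

5.07 mg/L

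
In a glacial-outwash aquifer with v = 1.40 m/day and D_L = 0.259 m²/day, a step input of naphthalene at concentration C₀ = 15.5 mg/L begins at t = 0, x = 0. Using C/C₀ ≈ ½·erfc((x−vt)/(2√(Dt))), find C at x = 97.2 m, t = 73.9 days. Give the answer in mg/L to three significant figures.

13.1 mg/L

For a continuous step input, C/C₀ ≈ ½·erfc((x−vt)/(2√(Dt))).
vt = 1.40 × 73.9 = 103.46 m and 2√(Dt) = 2√(0.259 × 73.9) = 8.750 m.
Argument (x−vt)/(2√(Dt)) = (97.2 − 103.46)/8.750 = -0.7154; ½·erfc(-0.7154) = 0.8442.
C = 15.5 × 0.8442 = 13.1 mg/L.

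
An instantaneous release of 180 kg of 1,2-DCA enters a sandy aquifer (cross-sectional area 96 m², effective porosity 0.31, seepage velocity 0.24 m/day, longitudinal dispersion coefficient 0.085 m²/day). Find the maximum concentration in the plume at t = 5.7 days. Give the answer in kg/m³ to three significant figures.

The peak of an instantaneous 1D plume sits at x = vt; there the Gaussian factor is 1 and C_max = M/(n_e·A·√(4πDt)), where n_e·A is the pore area the mass is dissolved in.
√(4πDt) = √(4π × 0.085 × 5.7) = 2.467 m, so C_max = 180/(0.31 × 96 × 2.467) = 2.45 kg/m³.

2.45 kg/m³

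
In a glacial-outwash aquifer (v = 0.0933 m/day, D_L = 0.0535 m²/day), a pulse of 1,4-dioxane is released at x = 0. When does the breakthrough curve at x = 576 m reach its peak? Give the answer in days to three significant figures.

For the 1D instantaneous-source solution, setting ∂C/∂t = 0 at fixed x gives v²t² + 2Dt − x² = 0, so t = (√(D² + v²x²) − D)/v².
√(D² + v²x²) = √(0.0535² + 0.0933² × 576²) = 53.74; v² = 0.00870489.
t = (53.74 − 0.0535)/0.00870489 = 6170 days (vs. the pure-advection estimate x/v = 6170 d).

6170 days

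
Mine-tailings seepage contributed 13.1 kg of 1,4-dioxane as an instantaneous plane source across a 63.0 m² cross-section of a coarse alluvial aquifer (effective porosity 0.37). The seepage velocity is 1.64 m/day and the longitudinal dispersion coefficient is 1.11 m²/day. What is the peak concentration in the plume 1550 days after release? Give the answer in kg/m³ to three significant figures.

The peak of an instantaneous 1D plume sits at x = vt; there the Gaussian factor is 1 and C_max = M/(n_e·A·√(4πDt)), where n_e·A is the pore area the mass is dissolved in.
√(4πDt) = √(4π × 1.11 × 1550) = 147.0 m, so C_max = 13.1/(0.37 × 63.0 × 147.0) = 0.00382 kg/m³.

0.00382 kg/m³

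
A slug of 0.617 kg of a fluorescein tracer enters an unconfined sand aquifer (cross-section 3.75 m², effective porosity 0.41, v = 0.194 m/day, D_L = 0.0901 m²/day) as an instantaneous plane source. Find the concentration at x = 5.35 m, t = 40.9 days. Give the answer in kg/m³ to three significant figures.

0.0375 kg/m³

For an instantaneous plane source, C(x,t) = M/(n_e·A·√(4πDt)) · exp(−(x−vt)²/(4Dt)), with n_e·A the pore (flow) area.
Plume center vt = 0.194 × 40.9 = 7.9346 m, so the well at 5.35 m is 2.5846 m upgradient of the peak.
√(4πDt) = 6.805 m, giving peak height M/(n_e·A·√(4πDt)) = 0.617/(0.41 × 3.75 × 6.805) = 0.05897 kg/m³.
(x−vt)²/(4Dt) = (-2.5846)²/(4 × 0.0901 × 40.9) = 0.4532; exp(−0.4532) = 0.6356.
C = 0.05897 × 0.6356 = 0.0375 kg/m³.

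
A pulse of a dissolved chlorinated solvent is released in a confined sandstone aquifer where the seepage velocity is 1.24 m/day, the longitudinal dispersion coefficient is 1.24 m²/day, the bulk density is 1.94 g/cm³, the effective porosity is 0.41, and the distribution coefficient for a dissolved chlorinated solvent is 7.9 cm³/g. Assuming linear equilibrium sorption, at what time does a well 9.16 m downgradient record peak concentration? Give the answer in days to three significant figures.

Retardation factor R = 1 + ρ_b·K_d/n = 1 + 1.94 × 7.9/0.41 = 38.38.
Sorption retards both mechanisms: v_R = v/R = 0.03231 m/day, D_R = D/R = 0.03231 m²/day.
Peak time from v_R²t² + 2D_R t − x² = 0: t = (√(D_R² + v_R²x²) − D_R)/v_R².
√(D_R² + v_R²x²) = √(0.03231² + 0.03231² × 9.16²) = 0.2977; v_R² = 0.001044.
t = (0.2977 − 0.03231)/0.001044 = 254 days.

254 days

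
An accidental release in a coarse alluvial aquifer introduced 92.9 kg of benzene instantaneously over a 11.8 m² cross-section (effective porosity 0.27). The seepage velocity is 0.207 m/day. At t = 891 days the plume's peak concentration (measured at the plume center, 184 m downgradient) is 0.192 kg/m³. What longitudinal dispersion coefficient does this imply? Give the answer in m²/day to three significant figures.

At the plume center C_max = M/(n_e·A·√(4πDt)), so D = M²/(4πt·(n_e·A·C_max)²).
n_e·A·C_max = 0.27 × 11.8 × 0.192 = 0.6117 kg/m.
D = 92.9²/(4π × 891 × 0.6117²) = 2.06 m²/day.

2.06 m²/day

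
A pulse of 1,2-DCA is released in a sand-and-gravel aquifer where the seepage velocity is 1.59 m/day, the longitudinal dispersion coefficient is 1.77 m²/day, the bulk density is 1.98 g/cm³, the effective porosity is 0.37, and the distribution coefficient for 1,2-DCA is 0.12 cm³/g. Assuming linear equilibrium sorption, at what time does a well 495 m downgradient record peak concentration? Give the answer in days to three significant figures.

510 days

Retardation factor R = 1 + ρ_b·K_d/n = 1 + 1.98 × 0.12/0.37 = 1.642.
Sorption retards both mechanisms: v_R = v/R = 0.9683 m/day, D_R = D/R = 1.078 m²/day.
Peak time from v_R²t² + 2D_R t − x² = 0: t = (√(D_R² + v_R²x²) − D_R)/v_R².
√(D_R² + v_R²x²) = √(1.078² + 0.9683² × 495²) = 479.3; v_R² = 0.9376.
t = (479.3 − 1.078)/0.9376 = 510 days.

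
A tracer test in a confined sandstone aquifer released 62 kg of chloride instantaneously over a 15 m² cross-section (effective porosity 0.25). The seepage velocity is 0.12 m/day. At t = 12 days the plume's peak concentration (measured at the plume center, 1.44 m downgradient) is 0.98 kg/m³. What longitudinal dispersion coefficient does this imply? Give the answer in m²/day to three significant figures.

1.89 m²/day

At the plume center C_max = M/(n_e·A·√(4πDt)), so D = M²/(4πt·(n_e·A·C_max)²).
n_e·A·C_max = 0.25 × 15 × 0.98 = 3.675 kg/m.
D = 62²/(4π × 12 × 3.675²) = 1.89 m²/day.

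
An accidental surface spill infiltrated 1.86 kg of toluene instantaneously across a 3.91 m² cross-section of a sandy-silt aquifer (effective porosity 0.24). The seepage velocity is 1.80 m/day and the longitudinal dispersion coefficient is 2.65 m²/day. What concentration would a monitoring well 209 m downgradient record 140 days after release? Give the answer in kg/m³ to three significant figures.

0.00835 kg/m³

For an instantaneous plane source, C(x,t) = M/(n_e·A·√(4πDt)) · exp(−(x−vt)²/(4Dt)), with n_e·A the pore (flow) area.
Plume center vt = 1.80 × 140 = 252 m, so the well at 209 m is 43 m upgradient of the peak.
√(4πDt) = 68.28 m, giving peak height M/(n_e·A·√(4πDt)) = 1.86/(0.24 × 3.91 × 68.28) = 0.02903 kg/m³.
(x−vt)²/(4Dt) = (-43)²/(4 × 2.65 × 140) = 1.246; exp(−1.246) = 0.2877.
C = 0.02903 × 0.2877 = 0.00835 kg/m³.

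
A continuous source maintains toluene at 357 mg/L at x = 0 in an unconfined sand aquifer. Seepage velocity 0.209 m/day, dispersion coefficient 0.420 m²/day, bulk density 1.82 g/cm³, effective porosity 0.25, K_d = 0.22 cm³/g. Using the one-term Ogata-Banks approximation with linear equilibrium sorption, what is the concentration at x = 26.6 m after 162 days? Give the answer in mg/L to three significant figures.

Retardation factor R = 1 + ρ_b·K_d/n = 1 + 1.82 × 0.22/0.25 = 2.602.
Sorption retards both mechanisms: v_R = v/R = 0.08032 m/day, D_R = D/R = 0.1614 m²/day.
v_R·t = 0.08032 × 162 = 13.01184 m; 2√(D_R t) = 10.23 m; argument = (26.6 − 13.01184)/10.23 = 1.328.
C = C₀ × ½·erfc(1.328) = 357 × 0.03019 = 10.8 mg/L.

10.8 mg/L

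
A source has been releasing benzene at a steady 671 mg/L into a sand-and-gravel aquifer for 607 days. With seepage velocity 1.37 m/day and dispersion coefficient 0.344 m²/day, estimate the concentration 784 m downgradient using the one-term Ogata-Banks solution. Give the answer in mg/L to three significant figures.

For a continuous step input, C/C₀ ≈ ½·erfc((x−vt)/(2√(Dt))).
vt = 1.37 × 607 = 831.59 m and 2√(Dt) = 2√(0.344 × 607) = 28.90 m.
Argument (x−vt)/(2√(Dt)) = (784 − 831.59)/28.90 = -1.647; ½·erfc(-1.647) = 0.9901.
C = 671 × 0.9901 = 664 mg/L.

664 mg/L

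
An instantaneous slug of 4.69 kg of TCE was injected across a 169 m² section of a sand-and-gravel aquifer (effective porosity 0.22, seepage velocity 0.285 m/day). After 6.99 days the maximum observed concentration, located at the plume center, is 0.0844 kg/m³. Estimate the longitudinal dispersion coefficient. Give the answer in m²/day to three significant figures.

0.0254 m²/day

At the plume center C_max = M/(n_e·A·√(4πDt)), so D = M²/(4πt·(n_e·A·C_max)²).
n_e·A·C_max = 0.22 × 169 × 0.0844 = 3.138 kg/m.
D = 4.69²/(4π × 6.99 × 3.138²) = 0.0254 m²/day.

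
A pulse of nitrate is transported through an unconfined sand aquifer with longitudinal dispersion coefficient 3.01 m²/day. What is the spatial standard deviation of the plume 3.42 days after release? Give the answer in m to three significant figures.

4.54 m

Dispersive spreading gives a Gaussian with σ² = 2Dt; advection only shifts the center.
σ = √(2 × 3.01 × 3.42) = 4.54 m.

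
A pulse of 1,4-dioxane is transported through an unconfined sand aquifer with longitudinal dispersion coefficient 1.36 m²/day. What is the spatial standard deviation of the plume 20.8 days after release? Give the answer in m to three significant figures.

Dispersive spreading gives a Gaussian with σ² = 2Dt; advection only shifts the center.
σ = √(2 × 1.36 × 20.8) = 7.52 m.

7.52 m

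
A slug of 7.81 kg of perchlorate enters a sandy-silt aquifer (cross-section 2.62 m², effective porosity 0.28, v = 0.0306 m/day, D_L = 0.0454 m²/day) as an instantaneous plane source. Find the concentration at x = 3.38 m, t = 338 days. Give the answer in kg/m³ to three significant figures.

0.348 kg/m³

For an instantaneous plane source, C(x,t) = M/(n_e·A·√(4πDt)) · exp(−(x−vt)²/(4Dt)), with n_e·A the pore (flow) area.
Plume center vt = 0.0306 × 338 = 10.3428 m, so the well at 3.38 m is 6.9628 m upgradient of the peak.
√(4πDt) = 13.89 m, giving peak height M/(n_e·A·√(4πDt)) = 7.81/(0.28 × 2.62 × 13.89) = 0.7665 kg/m³.
(x−vt)²/(4Dt) = (-6.9628)²/(4 × 0.0454 × 338) = 0.7898; exp(−0.7898) = 0.4539.
C = 0.7665 × 0.4539 = 0.348 kg/m³.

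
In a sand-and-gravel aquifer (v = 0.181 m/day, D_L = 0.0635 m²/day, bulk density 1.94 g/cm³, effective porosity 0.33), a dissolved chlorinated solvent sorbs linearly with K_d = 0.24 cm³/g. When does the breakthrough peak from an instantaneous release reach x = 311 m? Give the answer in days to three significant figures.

4140 days

Retardation factor R = 1 + ρ_b·K_d/n = 1 + 1.94 × 0.24/0.33 = 2.411.
Sorption retards both mechanisms: v_R = v/R = 0.07507 m/day, D_R = D/R = 0.02634 m²/day.
Peak time from v_R²t² + 2D_R t − x² = 0: t = (√(D_R² + v_R²x²) − D_R)/v_R².
√(D_R² + v_R²x²) = √(0.02634² + 0.07507² × 311²) = 23.35; v_R² = 0.005636.
t = (23.35 − 0.02634)/0.005636 = 4140 days.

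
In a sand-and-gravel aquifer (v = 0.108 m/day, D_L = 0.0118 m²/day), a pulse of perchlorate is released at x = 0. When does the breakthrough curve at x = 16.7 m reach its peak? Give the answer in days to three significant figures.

For the 1D instantaneous-source solution, setting ∂C/∂t = 0 at fixed x gives v²t² + 2Dt − x² = 0, so t = (√(D² + v²x²) − D)/v².
√(D² + v²x²) = √(0.0118² + 0.108² × 16.7²) = 1.804; v² = 0.011664.
t = (1.804 − 0.0118)/0.011664 = 154 days (vs. the pure-advection estimate x/v = 155 d).

154 days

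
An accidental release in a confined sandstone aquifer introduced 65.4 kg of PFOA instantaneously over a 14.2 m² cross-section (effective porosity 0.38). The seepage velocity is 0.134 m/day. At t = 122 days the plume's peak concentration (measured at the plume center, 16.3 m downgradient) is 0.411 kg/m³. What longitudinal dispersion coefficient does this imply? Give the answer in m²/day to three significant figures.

0.567 m²/day

At the plume center C_max = M/(n_e·A·√(4πDt)), so D = M²/(4πt·(n_e·A·C_max)²).
n_e·A·C_max = 0.38 × 14.2 × 0.411 = 2.218 kg/m.
D = 65.4²/(4π × 122 × 2.218²) = 0.567 m²/day.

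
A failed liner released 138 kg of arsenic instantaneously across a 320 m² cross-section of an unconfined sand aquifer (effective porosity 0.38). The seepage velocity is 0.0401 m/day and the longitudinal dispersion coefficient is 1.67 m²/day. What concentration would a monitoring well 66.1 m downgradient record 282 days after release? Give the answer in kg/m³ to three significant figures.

For an instantaneous plane source, C(x,t) = M/(n_e·A·√(4πDt)) · exp(−(x−vt)²/(4Dt)), with n_e·A the pore (flow) area.
Plume center vt = 0.0401 × 282 = 11.3082 m, so the well at 66.1 m is 54.7918 m downgradient of the peak.
√(4πDt) = 76.93 m, giving peak height M/(n_e·A·√(4πDt)) = 138/(0.38 × 320 × 76.93) = 0.01475 kg/m³.
(x−vt)²/(4Dt) = (54.7918)²/(4 × 1.67 × 282) = 1.594; exp(−1.594) = 0.2031.
C = 0.01475 × 0.2031 = 0.00300 kg/m³.

0.00300 kg/m³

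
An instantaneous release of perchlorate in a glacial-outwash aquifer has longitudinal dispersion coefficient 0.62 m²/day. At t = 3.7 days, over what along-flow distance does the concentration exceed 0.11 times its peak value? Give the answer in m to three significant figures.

The plume is Gaussian with σ = √(2Dt) = √(2 × 0.62 × 3.7) = 2.142 m.
C/C_peak = exp(−Δx²/(2σ²)) = 0.11 ⇒ Δx = σ·√(−2 ln 0.11) = 2.142 × 2.101 = 4.500 m.
Width = 2Δx = 9.00 m.

9.00 m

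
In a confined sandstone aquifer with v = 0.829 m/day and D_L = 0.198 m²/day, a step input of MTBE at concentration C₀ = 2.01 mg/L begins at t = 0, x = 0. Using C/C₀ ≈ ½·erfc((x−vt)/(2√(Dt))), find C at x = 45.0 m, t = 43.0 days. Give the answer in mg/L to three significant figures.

For a continuous step input, C/C₀ ≈ ½·erfc((x−vt)/(2√(Dt))).
vt = 0.829 × 43.0 = 35.647 m and 2√(Dt) = 2√(0.198 × 43.0) = 5.836 m.
Argument (x−vt)/(2√(Dt)) = (45.0 − 35.647)/5.836 = 1.603; ½·erfc(1.603) = 0.01170.
C = 2.01 × 0.01170 = 0.0235 mg/L.

0.0235 mg/L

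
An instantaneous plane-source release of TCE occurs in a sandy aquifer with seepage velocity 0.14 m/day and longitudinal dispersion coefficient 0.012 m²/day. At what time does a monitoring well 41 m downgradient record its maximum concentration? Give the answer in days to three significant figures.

292 days

For the 1D instantaneous-source solution, setting ∂C/∂t = 0 at fixed x gives v²t² + 2Dt − x² = 0, so t = (√(D² + v²x²) − D)/v².
√(D² + v²x²) = √(0.012² + 0.14² × 41²) = 5.740; v² = 0.0196.
t = (5.740 − 0.012)/0.0196 = 292 days (vs. the pure-advection estimate x/v = 293 d).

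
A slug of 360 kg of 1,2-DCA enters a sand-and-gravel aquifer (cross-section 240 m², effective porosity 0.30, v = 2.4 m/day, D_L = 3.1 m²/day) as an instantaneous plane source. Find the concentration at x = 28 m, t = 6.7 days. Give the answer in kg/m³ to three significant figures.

0.0560 kg/m³

For an instantaneous plane source, C(x,t) = M/(n_e·A·√(4πDt)) · exp(−(x−vt)²/(4Dt)), with n_e·A the pore (flow) area.
Plume center vt = 2.4 × 6.7 = 16.08 m, so the well at 28 m is 11.92 m downgradient of the peak.
√(4πDt) = 16.16 m, giving peak height M/(n_e·A·√(4πDt)) = 360/(0.30 × 240 × 16.16) = 0.3094 kg/m³.
(x−vt)²/(4Dt) = (11.92)²/(4 × 3.1 × 6.7) = 1.710; exp(−1.710) = 0.1809.
C = 0.3094 × 0.1809 = 0.0560 kg/m³.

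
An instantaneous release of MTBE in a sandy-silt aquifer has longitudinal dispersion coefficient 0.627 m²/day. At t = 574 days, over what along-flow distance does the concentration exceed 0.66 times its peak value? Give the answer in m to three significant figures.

The plume is Gaussian with σ = √(2Dt) = √(2 × 0.627 × 574) = 26.83 m.
C/C_peak = exp(−Δx²/(2σ²)) = 0.66 ⇒ Δx = σ·√(−2 ln 0.66) = 26.83 × 0.9116 = 24.46 m.
Width = 2Δx = 48.9 m.

48.9 m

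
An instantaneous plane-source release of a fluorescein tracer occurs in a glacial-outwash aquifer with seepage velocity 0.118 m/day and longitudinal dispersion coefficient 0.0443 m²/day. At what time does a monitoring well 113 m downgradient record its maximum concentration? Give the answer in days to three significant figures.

954 days

For the 1D instantaneous-source solution, setting ∂C/∂t = 0 at fixed x gives v²t² + 2Dt − x² = 0, so t = (√(D² + v²x²) − D)/v².
√(D² + v²x²) = √(0.0443² + 0.118² × 113²) = 13.33; v² = 0.013924.
t = (13.33 − 0.0443)/0.013924 = 954 days (vs. the pure-advection estimate x/v = 958 d).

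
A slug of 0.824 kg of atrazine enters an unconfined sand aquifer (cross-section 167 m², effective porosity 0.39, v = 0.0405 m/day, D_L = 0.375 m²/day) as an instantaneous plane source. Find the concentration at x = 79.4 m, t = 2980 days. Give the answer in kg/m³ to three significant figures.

7.29e-05 kg/m³

For an instantaneous plane source, C(x,t) = M/(n_e·A·√(4πDt)) · exp(−(x−vt)²/(4Dt)), with n_e·A the pore (flow) area.
Plume center vt = 0.0405 × 2980 = 120.69 m, so the well at 79.4 m is 41.29 m upgradient of the peak.
√(4πDt) = 118.5 m, giving peak height M/(n_e·A·√(4πDt)) = 0.824/(0.39 × 167 × 118.5) = 0.0001068 kg/m³.
(x−vt)²/(4Dt) = (-41.29)²/(4 × 0.375 × 2980) = 0.3814; exp(−0.3814) = 0.6829.
C = 0.0001068 × 0.6829 = 7.29e-05 kg/m³.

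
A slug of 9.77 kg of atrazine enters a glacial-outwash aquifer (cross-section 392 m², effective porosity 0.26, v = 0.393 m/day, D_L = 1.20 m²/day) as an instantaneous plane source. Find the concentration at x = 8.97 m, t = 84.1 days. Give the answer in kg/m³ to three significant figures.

0.000640 kg/m³

For an instantaneous plane source, C(x,t) = M/(n_e·A·√(4πDt)) · exp(−(x−vt)²/(4Dt)), with n_e·A the pore (flow) area.
Plume center vt = 0.393 × 84.1 = 33.0513 m, so the well at 8.97 m is 24.0813 m upgradient of the peak.
√(4πDt) = 35.61 m, giving peak height M/(n_e·A·√(4πDt)) = 9.77/(0.26 × 392 × 35.61) = 0.002692 kg/m³.
(x−vt)²/(4Dt) = (-24.0813)²/(4 × 1.20 × 84.1) = 1.437; exp(−1.437) = 0.2376.
C = 0.002692 × 0.2376 = 0.000640 kg/m³.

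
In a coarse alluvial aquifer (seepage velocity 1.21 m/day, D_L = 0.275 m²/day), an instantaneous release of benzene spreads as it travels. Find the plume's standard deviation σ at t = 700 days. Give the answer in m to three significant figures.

Dispersive spreading gives a Gaussian with σ² = 2Dt; advection only shifts the center.
σ = √(2 × 0.275 × 700) = 19.6 m.

19.6 m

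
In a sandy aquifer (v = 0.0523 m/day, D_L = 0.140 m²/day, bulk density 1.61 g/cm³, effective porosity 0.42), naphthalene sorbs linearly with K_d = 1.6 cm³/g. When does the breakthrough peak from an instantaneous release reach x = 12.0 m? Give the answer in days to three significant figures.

Retardation factor R = 1 + ρ_b·K_d/n = 1 + 1.61 × 1.6/0.42 = 7.133.
Sorption retards both mechanisms: v_R = v/R = 0.007332 m/day, D_R = D/R = 0.01963 m²/day.
Peak time from v_R²t² + 2D_R t − x² = 0: t = (√(D_R² + v_R²x²) − D_R)/v_R².
√(D_R² + v_R²x²) = √(0.01963² + 0.007332² × 12.0²) = 0.09015; v_R² = 5.376e-05.
t = (0.09015 − 0.01963)/5.376e-05 = 1310 days.

1310 days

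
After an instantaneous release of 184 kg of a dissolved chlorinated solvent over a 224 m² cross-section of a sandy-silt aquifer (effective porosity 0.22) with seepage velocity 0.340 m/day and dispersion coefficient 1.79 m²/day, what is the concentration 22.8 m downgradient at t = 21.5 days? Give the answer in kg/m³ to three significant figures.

0.0357 kg/m³

For an instantaneous plane source, C(x,t) = M/(n_e·A·√(4πDt)) · exp(−(x−vt)²/(4Dt)), with n_e·A the pore (flow) area.
Plume center vt = 0.340 × 21.5 = 7.31 m, so the well at 22.8 m is 15.49 m downgradient of the peak.
√(4πDt) = 21.99 m, giving peak height M/(n_e·A·√(4πDt)) = 184/(0.22 × 224 × 21.99) = 0.1698 kg/m³.
(x−vt)²/(4Dt) = (15.49)²/(4 × 1.79 × 21.5) = 1.559; exp(−1.559) = 0.2103.
C = 0.1698 × 0.2103 = 0.0357 kg/m³.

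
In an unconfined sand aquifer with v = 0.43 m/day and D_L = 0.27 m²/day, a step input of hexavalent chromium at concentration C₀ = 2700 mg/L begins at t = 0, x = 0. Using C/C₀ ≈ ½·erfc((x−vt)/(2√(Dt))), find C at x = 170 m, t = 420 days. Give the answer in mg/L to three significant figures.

2050 mg/L

For a continuous step input, C/C₀ ≈ ½·erfc((x−vt)/(2√(Dt))).
vt = 0.43 × 420 = 180.6 m and 2√(Dt) = 2√(0.27 × 420) = 21.30 m.
Argument (x−vt)/(2√(Dt)) = (170 − 180.6)/21.30 = -0.4977; ½·erfc(-0.4977) = 0.7592.
C = 2700 × 0.7592 = 2050 mg/L.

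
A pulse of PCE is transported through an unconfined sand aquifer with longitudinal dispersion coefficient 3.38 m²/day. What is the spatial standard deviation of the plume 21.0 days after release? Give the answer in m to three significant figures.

11.9 m

Dispersive spreading gives a Gaussian with σ² = 2Dt; advection only shifts the center.
σ = √(2 × 3.38 × 21.0) = 11.9 m.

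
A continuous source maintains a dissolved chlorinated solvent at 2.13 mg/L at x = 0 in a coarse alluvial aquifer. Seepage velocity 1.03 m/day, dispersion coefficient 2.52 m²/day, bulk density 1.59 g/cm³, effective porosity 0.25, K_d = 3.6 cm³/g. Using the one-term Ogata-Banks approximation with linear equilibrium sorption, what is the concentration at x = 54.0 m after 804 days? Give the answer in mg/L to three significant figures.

Retardation factor R = 1 + ρ_b·K_d/n = 1 + 1.59 × 3.6/0.25 = 23.90.
Sorption retards both mechanisms: v_R = v/R = 0.04310 m/day, D_R = D/R = 0.1054 m²/day.
v_R·t = 0.04310 × 804 = 34.6524 m; 2√(D_R t) = 18.41 m; argument = (54.0 − 34.6524)/18.41 = 1.051.
C = C₀ × ½·erfc(1.051) = 2.13 × 0.06859 = 0.146 mg/L.

0.146 mg/L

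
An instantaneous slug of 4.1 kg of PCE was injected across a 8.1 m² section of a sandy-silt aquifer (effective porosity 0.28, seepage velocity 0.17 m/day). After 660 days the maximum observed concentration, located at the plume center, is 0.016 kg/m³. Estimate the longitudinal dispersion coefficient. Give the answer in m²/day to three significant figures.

At the plume center C_max = M/(n_e·A·√(4πDt)), so D = M²/(4πt·(n_e·A·C_max)²).
n_e·A·C_max = 0.28 × 8.1 × 0.016 = 0.03629 kg/m.
D = 4.1²/(4π × 660 × 0.03629²) = 1.54 m²/day.

1.54 m²/day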